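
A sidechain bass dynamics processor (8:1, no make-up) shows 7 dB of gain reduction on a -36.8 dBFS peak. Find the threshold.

Let T be the threshold. Output overshoot = (input overshoot)/R, so -43.8 − T = (-36.8 − T)/8.
8·(-43.8 − T) = -36.8 − T → 7·T = -350.4 − (-36.8) = -313.6.
T = -313.6/7 = -44.8 dBFS.

-44.8 dBFS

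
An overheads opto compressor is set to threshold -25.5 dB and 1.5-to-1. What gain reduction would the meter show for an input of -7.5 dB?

6 dB

-7.5 dB exceeds the threshold by 18 dB.
After 1.5:1 compression the overshoot becomes 18/1.5 = 12 dB.
GR = overshoot in − overshoot out = 18 − 12 = 6 dB.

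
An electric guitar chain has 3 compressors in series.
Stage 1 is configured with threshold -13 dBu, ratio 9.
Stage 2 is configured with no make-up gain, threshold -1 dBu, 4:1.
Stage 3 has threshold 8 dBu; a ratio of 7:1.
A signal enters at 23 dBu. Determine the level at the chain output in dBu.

Stage 1: overshoot 36 dB → 36/9 = 4 dB → -9 dBu.
Stage 2: -9 dBu ≤ -1 dBu, so stage 2 doesn't engage; output -9 dBu.
Stage 3: -9 dBu ≤ 8 dBu, so stage 3 doesn't engage; output -9 dBu.

-9 dBu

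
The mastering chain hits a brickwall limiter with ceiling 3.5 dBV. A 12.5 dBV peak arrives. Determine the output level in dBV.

3.5 dBV

At ∞:1, everything above 3.5 dBV is held at the ceiling.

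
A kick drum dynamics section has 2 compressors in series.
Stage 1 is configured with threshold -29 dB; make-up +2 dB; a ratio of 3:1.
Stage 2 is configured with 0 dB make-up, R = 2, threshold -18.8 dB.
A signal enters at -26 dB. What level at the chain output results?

Stage 1: 3 dB above -29 dB, reduced 3:1 to 1 dB above → -28 dB; +2 dB make-up → -26 dB.
Stage 2: -26 dB ≤ -18.8 dB, so stage 2 doesn't engage; output -26 dB.

-26 dB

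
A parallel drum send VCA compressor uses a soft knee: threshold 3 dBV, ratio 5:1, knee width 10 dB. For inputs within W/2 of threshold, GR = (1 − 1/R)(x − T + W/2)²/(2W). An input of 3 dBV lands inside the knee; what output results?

x − T + W/2 = 3 − 3 + 5 = 5.
GR = (1 − 1/5) × 5² / 20 = 0.8 × 25 / 20 = 1 dB.
Output = 3 − 1 = 2 dBV.

2 dBV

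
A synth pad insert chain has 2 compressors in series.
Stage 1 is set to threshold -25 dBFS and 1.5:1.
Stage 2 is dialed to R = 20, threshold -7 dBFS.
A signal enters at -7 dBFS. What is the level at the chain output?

-13 dBFS

Stage 1: 18 dB above -25 dBFS, reduced 1.5:1 to 12 dB above → -13 dBFS.
Stage 2: below threshold (-13 ≤ -7); passes unchanged; output -13 dBFS.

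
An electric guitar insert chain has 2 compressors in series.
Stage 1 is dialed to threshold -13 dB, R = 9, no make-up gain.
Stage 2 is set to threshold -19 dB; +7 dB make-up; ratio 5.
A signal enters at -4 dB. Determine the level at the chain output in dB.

Stage 1: 9 dB above -13 dB, reduced 9:1 to 1 dB above → -12 dB.
Stage 2: -12 dB is 7 dB over -19 dB; at 5:1 that becomes 1.4 dB over, giving -17.6 dB; +7 dB make-up → -10.6 dB.

-10.6 dB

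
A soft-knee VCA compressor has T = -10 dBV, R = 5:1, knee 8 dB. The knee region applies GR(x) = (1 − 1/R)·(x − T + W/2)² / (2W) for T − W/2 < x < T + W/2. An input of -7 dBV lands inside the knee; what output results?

x − T + W/2 = -7 − (-10) + 4 = 7.
GR = (1 − 1/5) × 7² / 16 = 0.8 × 49 / 16 = 2.45 dB.
Output = -7 − 2.45 = -9.45 dBV.

-9.45 dBV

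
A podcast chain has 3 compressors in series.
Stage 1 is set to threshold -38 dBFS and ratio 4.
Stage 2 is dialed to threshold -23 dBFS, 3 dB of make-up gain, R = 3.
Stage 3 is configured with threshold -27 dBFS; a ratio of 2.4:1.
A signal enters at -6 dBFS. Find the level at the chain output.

Stage 1: 32 dB above -38 dBFS, reduced 4:1 to 8 dB above → -30 dBFS.
Stage 2: -30 dBFS ≤ -23 dBFS, so stage 2 doesn't engage; make-up brings it to -27 dBFS.
Stage 3: below threshold (-27 ≤ -27); passes unchanged; output -27 dBFS.

-27 dBFS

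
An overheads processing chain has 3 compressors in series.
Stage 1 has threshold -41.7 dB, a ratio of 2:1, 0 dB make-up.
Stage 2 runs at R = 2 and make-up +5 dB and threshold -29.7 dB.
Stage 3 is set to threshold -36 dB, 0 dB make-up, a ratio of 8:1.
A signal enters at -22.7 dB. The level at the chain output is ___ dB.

-34.9 dB

Stage 1: overshoot 19 dB → 19/2 = 9.5 dB → -32.2 dB.
Stage 2: -32.2 dB ≤ -29.7 dB, so stage 2 doesn't engage; make-up brings it to -27.2 dB.
Stage 3: -27.2 dB is 8.8 dB over -36 dB; at 8:1 that becomes 1.1 dB over, giving -34.9 dB.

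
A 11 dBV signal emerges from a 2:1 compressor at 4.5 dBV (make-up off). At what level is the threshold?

Gain reduction = 11 − 4.5 = 6.5 dB; output overshoot = GR / (R − 1) = 6.5 / 1 = 6.5 dB.
Threshold = output − output overshoot = 4.5 − 6.5 = -2 dBV.

-2 dBV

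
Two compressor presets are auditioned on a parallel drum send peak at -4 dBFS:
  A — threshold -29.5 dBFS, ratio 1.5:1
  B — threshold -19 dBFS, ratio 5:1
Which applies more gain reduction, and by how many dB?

A: 25.5 dB over, compressed to 17 dB over, so 8.5 dB of GR.
B: 15 dB over, compressed to 3 dB over, so 12 dB of GR.
B applies 3.5 dB more gain reduction.

B, by 3.5 dB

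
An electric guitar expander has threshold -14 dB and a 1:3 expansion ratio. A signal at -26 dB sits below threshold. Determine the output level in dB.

Below threshold, a 1:3 expander applies gain = (3−1)×(T − x) of attenuation.
(3−1) × 12 = 24 dB, so output = -26 − 24 = -50 dB.

-50 dB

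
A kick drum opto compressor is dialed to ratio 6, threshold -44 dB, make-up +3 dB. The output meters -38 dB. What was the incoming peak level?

-26 dB

Before make-up, the level was -38 − 3 = -41 dB.
Post-compression overshoot = -41 − (-44) = 3 dB.
Input overshoot = R × output overshoot = 18 dB → input = -44 + 18 = -26 dB.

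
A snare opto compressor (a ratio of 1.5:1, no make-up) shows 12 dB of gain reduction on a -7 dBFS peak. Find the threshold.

Input is 36 dB above T (since output overshoot × R = input overshoot: (-19 − T)·1.5 = -7 − T gives T = -43 dBFS).
Check: -43 + (-7 − (-43))/1.5 = -43 + 24 = -19 dBFS. ✓

-43 dBFS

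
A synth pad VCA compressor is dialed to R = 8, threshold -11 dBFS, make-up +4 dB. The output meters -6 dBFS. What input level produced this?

Remove make-up: -6 − 4 = -10 dBFS.
The compressed level sits -10 − (-11) = 1 dB over threshold.
Undo the ratio: input overshoot = 1 × 8 = 8 dB, giving input = -3 dBFS.

-3 dBFS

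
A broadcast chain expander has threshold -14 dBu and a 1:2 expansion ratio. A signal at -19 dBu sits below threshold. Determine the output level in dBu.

The input is 5 dB below the -14 dBu threshold.
A 1:2 expander multiplies undershoot by 2: 5 × 2 = 10 dB below threshold.
Output = -14 − 10 = -24 dBu.

-24 dBu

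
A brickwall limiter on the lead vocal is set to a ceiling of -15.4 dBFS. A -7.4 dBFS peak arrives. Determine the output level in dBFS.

-15.4 dBFS

The limiter clamps the peak to its -15.4 dBFS ceiling.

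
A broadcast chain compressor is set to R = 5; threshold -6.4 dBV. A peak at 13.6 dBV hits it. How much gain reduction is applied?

The signal is 20 dB above threshold.
At 5:1, output sits 20/5 = 4 dB above threshold.
Gain reduction = 20 − 4 = 16 dB.

16 dB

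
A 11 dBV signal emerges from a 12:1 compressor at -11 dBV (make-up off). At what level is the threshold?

-13 dBV

Gain reduction = 11 − (-11) = 22 dB; output overshoot = GR / (R − 1) = 22 / 11 = 2 dB.
Threshold = output − output overshoot = -11 − 2 = -13 dBV.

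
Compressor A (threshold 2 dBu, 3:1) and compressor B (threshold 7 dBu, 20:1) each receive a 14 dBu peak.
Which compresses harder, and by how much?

A: overshoot 12 dB → output overshoot 4 dB → GR 8 dB.
B: overshoot 7 dB → output overshoot 0.35 dB → GR 6.65 dB.
A reduces 1.35 dB more.

A, by 1.35 dB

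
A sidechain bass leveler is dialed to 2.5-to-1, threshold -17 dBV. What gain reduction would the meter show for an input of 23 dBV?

24 dB

23 dBV exceeds the threshold by 40 dB.
At 2.5:1, output sits 40/2.5 = 16 dB above threshold.
So the signal is attenuated by 40 − 16 = 24 dB.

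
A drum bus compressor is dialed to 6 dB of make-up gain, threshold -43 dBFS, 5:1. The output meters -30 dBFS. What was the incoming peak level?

-8 dBFS

Before make-up, the level was -30 − 6 = -36 dBFS.
That's 7 dB above the -43 dBFS threshold.
Input overshoot = R × output overshoot = 35 dB → input = -43 + 35 = -8 dBFS.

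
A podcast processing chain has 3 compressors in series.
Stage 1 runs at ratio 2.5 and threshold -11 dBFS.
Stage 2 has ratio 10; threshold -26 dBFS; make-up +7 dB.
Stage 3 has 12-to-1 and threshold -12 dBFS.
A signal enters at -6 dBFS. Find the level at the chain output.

Stage 1: -6 dBFS is 5 dB over -11 dBFS; at 2.5:1 that becomes 2 dB over, giving -9 dBFS.
Stage 2: overshoot 17 dB → 17/10 = 1.7 dB → -24.3 dBFS; +7 dB make-up → -17.3 dBFS.
Stage 3: -17.3 dBFS ≤ -12 dBFS, so stage 3 doesn't engage; output -17.3 dBFS.

-17.3 dBFS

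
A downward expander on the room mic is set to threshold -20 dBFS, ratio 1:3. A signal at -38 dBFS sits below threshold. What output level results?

-74 dBFS

Undershoot = (-20) − (-38) = 18 dB.
At 1:3, that expands to 54 dB under threshold.
Output = -20 − 54 = -74 dBFS.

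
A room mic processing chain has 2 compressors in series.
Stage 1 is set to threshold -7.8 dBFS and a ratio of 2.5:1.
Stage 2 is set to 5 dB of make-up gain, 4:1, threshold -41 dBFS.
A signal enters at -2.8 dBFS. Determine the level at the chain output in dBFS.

Stage 1: 5 dB above -7.8 dBFS, reduced 2.5:1 to 2 dB above → -5.8 dBFS.
Stage 2: overshoot 35.2 dB → 35.2/4 = 8.8 dB → -32.2 dBFS; +5 dB make-up → -27.2 dBFS.

-27.2 dBFS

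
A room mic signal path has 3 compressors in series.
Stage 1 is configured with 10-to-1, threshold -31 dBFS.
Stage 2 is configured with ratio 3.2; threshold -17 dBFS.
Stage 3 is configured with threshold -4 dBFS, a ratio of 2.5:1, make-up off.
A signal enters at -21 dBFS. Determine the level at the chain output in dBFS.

-30 dBFS

Stage 1: -21 dBFS is 10 dB over -31 dBFS; at 10:1 that becomes 1 dB over, giving -30 dBFS.
Stage 2: below threshold (-30 ≤ -17); passes unchanged; output -30 dBFS.
Stage 3: below threshold (-30 ≤ -4); passes unchanged; output -30 dBFS.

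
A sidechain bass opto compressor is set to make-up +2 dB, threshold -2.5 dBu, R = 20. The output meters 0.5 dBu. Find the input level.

17.5 dBu

Stripping the +2 dB make-up gives -1.5 dBu at the gain stage.
That's 1 dB above the -2.5 dBu threshold.
Undo the ratio: input overshoot = 1 × 20 = 20 dB, giving input = 17.5 dBu.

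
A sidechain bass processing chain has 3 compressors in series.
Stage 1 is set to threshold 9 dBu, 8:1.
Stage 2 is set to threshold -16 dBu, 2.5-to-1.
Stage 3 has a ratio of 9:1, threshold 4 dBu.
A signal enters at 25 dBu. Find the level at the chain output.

Stage 1: overshoot 16 dB → 16/8 = 2 dB → 11 dBu.
Stage 2: 27 dB above -16 dBu, reduced 2.5:1 to 10.8 dB above → -5.2 dBu.
Stage 3: -5.2 dBu ≤ 4 dBu, so stage 3 doesn't engage; output -5.2 dBu.

-5.2 dBu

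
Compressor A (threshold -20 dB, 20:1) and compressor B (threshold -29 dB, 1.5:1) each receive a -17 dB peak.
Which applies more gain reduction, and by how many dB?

A: overshoot 3 dB → output overshoot 0.15 dB → GR 2.85 dB.
B: overshoot 12 dB → output overshoot 8 dB → GR 4 dB.
B reduces 1.15 dB more.

B, by 1.15 dB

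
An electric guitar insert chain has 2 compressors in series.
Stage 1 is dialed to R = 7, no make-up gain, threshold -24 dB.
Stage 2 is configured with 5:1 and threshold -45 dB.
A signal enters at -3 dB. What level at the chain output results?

-40.2 dB

Stage 1: 21 dB above -24 dB, reduced 7:1 to 3 dB above → -21 dB.
Stage 2: overshoot 24 dB → 24/5 = 4.8 dB → -40.2 dB.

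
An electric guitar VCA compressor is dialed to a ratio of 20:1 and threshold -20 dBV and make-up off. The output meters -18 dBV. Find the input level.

The compressed level sits -18 − (-20) = 2 dB over threshold.
Undo the ratio: input overshoot = 2 × 20 = 40 dB, giving input = 20 dBV.

20 dBV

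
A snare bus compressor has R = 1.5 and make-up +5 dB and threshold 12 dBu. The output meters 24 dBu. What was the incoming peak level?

22.5 dBu

Before make-up, the level was 24 − 5 = 19 dBu.
The compressed level sits 19 − 12 = 7 dB over threshold.
Before 1.5:1 compression the overshoot was 7 × 1.5 = 10.5 dB, so input = 12 + 10.5 = 22.5 dBu.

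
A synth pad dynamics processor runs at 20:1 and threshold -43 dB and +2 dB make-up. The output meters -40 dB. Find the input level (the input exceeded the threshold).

Remove make-up: -40 − 2 = -42 dB.
Post-compression overshoot = -42 − (-43) = 1 dB.
Undo the ratio: input overshoot = 1 × 20 = 20 dB, giving input = -23 dB.

-23 dB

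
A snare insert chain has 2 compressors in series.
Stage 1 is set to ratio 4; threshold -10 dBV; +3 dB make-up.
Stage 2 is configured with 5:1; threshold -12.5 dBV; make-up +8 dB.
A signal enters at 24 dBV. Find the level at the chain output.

Stage 1: 34 dB above -10 dBV, reduced 4:1 to 8.5 dB above → -1.5 dBV; +3 dB make-up → 1.5 dBV.
Stage 2: overshoot 14 dB → 14/5 = 2.8 dB → -9.7 dBV; +8 dB make-up → -1.7 dBV.

-1.7 dBV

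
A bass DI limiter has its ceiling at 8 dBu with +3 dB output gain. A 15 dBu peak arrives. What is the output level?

At ∞:1, everything above 8 dBu is held at the ceiling.
Output gain then adds 3 dB: 8 + 3 = 11 dBu.

11 dBu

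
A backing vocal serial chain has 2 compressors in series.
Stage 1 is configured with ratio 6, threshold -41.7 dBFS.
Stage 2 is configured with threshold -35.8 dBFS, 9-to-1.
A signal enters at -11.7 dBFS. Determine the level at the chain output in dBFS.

Stage 1: 30 dB above -41.7 dBFS, reduced 6:1 to 5 dB above → -36.7 dBFS.
Stage 2: -36.7 dBFS ≤ -35.8 dBFS, so stage 2 doesn't engage; output -36.7 dBFS.

-36.7 dBFS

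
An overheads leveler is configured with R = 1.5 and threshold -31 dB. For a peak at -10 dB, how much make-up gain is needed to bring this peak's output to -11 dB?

6 dB

Without make-up, output = threshold + overshoot/1.5 = -31 + 14 = -17 dB.
Gap to target: 6 dB.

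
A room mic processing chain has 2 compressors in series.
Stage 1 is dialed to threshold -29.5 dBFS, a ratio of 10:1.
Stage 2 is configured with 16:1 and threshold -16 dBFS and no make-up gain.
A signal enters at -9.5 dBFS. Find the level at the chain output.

Stage 1: 20 dB above -29.5 dBFS, reduced 10:1 to 2 dB above → -27.5 dBFS.
Stage 2: -27.5 dBFS ≤ -16 dBFS, so stage 2 doesn't engage; output -27.5 dBFS.

-27.5 dBFS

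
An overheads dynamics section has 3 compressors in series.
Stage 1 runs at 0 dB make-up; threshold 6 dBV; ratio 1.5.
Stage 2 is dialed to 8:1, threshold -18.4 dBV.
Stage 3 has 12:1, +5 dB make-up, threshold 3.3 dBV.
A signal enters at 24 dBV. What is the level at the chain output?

-8.85 dBV

Stage 1: overshoot 18 dB → 18/1.5 = 12 dB → 18 dBV.
Stage 2: overshoot 36.4 dB → 36.4/8 = 4.55 dB → -13.85 dBV.
Stage 3: -13.85 dBV is at or below the 3.3 dBV threshold — no compression; make-up brings it to -8.85 dBV.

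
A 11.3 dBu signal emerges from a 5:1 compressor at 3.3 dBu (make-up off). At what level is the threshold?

Gain reduction = 11.3 − 3.3 = 8 dB; output overshoot = GR / (R − 1) = 8 / 4 = 2 dB.
Threshold = output − output overshoot = 3.3 − 2 = 1.3 dBu.

1.3 dBu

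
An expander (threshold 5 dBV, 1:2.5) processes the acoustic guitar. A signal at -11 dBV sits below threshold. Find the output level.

-35 dBV

Below threshold, a 1:2.5 expander applies gain = (2.5−1)×(T − x) of attenuation.
(2.5−1) × 16 = 24 dB, so output = -11 − 24 = -35 dBV.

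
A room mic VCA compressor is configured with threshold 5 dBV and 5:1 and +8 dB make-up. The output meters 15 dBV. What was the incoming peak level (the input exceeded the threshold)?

Remove make-up: 15 − 8 = 7 dBV.
The compressed level sits 7 − 5 = 2 dB over threshold.
Undo the ratio: input overshoot = 2 × 5 = 10 dB, giving input = 15 dBV.

15 dBV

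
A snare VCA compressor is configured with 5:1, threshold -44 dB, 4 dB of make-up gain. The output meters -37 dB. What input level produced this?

Stripping the +4 dB make-up gives -41 dB at the gain stage.
The compressed level sits -41 − (-44) = 3 dB over threshold.
Input overshoot = R × output overshoot = 15 dB → input = -44 + 15 = -29 dB.

-29 dB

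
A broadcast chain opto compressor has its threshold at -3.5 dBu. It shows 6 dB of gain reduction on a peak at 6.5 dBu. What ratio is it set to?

Input overshoot = 6.5 − (-3.5) = 10 dB.
Output overshoot = 10 − 6 = 4 dB.
Ratio = input overshoot / output overshoot = 10 / 4 = 2.5.

2.5:1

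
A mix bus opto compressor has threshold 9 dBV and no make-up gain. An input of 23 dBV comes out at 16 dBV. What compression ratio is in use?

2:1

Input overshoot = 23 − 9 = 14 dB; output overshoot = 16 − 9 = 7 dB.
Ratio = 14 / 7 = 2.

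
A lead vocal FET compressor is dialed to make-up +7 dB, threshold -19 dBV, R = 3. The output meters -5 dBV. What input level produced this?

2 dBV

Remove make-up: -5 − 7 = -12 dBV.
Post-compression overshoot = -12 − (-19) = 7 dB.
Undo the ratio: input overshoot = 7 × 3 = 21 dB, giving input = 2 dBV.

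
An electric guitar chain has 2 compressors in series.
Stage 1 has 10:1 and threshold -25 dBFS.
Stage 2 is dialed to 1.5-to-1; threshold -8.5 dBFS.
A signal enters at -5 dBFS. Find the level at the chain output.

Stage 1: 20 dB above -25 dBFS, reduced 10:1 to 2 dB above → -23 dBFS.
Stage 2: -23 dBFS ≤ -8.5 dBFS, so stage 2 doesn't engage; output -23 dBFS.

-23 dBFS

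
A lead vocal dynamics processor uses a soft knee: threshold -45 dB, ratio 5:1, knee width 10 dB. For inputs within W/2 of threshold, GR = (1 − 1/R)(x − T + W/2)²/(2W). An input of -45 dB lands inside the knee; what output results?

x − T + W/2 = -45 − (-45) + 5 = 5.
GR = (1 − 1/5) × 5² / 20 = 0.8 × 25 / 20 = 1 dB.
Output = -45 − 1 = -46 dB.

-46 dB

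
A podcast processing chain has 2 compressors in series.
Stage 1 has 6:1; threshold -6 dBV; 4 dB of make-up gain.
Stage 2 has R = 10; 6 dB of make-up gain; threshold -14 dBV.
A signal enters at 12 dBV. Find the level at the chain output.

Stage 1: overshoot 18 dB → 18/6 = 3 dB → -3 dBV; +4 dB make-up → 1 dBV.
Stage 2: 15 dB above -14 dBV, reduced 10:1 to 1.5 dB above → -12.5 dBV; +6 dB make-up → -6.5 dBV.

-6.5 dBV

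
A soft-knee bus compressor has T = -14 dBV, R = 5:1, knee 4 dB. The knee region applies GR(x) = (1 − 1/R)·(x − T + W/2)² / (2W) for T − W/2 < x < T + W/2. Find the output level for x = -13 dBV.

x − T + W/2 = -13 − (-14) + 2 = 3.
GR = (1 − 1/5) × 3² / 8 = 0.8 × 9 / 8 = 0.9 dB.
Output = -13 − 0.9 = -13.9 dBV.

-13.9 dBV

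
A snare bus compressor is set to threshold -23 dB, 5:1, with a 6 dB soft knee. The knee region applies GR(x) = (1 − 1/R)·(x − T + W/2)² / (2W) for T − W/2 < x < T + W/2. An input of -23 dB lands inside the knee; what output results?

x − T + W/2 = -23 − (-23) + 3 = 3.
GR = (1 − 1/5) × 3² / 12 = 0.8 × 9 / 12 = 0.6 dB.
Output = -23 − 0.6 = -23.6 dB.

-23.6 dB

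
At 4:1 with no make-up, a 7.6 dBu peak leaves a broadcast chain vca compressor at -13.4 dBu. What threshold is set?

-20.4 dBu

Gain reduction = 7.6 − (-13.4) = 21 dB; output overshoot = GR / (R − 1) = 21 / 3 = 7 dB.
Threshold = output − output overshoot = -13.4 − 7 = -20.4 dBu.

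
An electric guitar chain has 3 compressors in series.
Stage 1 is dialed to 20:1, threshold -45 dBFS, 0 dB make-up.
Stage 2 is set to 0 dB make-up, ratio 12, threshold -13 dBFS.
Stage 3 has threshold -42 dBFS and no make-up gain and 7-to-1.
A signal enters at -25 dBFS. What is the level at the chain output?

-44 dBFS

Stage 1: -25 dBFS is 20 dB over -45 dBFS; at 20:1 that becomes 1 dB over, giving -44 dBFS.
Stage 2: below threshold (-44 ≤ -13); passes unchanged; output -44 dBFS.
Stage 3: below threshold (-44 ≤ -42); passes unchanged; output -44 dBFS.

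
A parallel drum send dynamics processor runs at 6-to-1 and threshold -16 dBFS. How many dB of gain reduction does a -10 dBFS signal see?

-10 dBFS exceeds the threshold by 6 dB.
At 6:1, output sits 6/6 = 1 dB above threshold.
So the signal is attenuated by 6 − 1 = 5 dB.

5 dB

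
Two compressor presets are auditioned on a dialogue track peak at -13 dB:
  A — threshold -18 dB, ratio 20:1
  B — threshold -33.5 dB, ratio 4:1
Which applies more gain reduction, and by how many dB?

B, by 10.625 dB

A: GR = 5 − 5/20 = 4.75 dB.
B: GR = 20.5 − 20.5/4 = 15.375 dB.
B reduces 10.625 dB more.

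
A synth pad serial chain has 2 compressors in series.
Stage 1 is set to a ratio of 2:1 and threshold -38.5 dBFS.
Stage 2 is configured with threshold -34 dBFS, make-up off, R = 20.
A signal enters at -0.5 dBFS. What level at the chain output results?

Stage 1: overshoot 38 dB → 38/2 = 19 dB → -19.5 dBFS.
Stage 2: overshoot 14.5 dB → 14.5/20 = 0.725 dB → -33.275 dBFS.

-33.275 dBFS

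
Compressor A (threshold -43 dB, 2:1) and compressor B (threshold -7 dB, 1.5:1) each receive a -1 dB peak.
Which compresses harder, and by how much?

A, by 19 dB

A: GR = 42 − 42/2 = 21 dB.
B: GR = 6 − 6/1.5 = 2 dB.
Difference: 19 dB in favour of A.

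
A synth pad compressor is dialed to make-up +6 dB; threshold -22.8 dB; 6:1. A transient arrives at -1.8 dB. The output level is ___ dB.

-13.3 dB

Overshoot: -1.8 − (-22.8) = 21 dB.
6:1 compression reduces that to 21/6 = 3.5 dB over.
So the level is -22.8 + 3.5 = -19.3 dB; make-up adds 6 dB, giving -13.3 dB.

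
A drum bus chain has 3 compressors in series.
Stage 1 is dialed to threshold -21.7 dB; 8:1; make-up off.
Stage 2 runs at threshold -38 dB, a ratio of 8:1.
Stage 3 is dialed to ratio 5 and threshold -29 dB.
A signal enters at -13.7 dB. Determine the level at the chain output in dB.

Stage 1: 8 dB above -21.7 dB, reduced 8:1 to 1 dB above → -20.7 dB.
Stage 2: -20.7 dB is 17.3 dB over -38 dB; at 8:1 that becomes 2.1625 dB over, giving -35.8375 dB.
Stage 3: -35.8375 dB is at or below the -29 dB threshold — no compression; output -35.8375 dB.

-35.8375 dB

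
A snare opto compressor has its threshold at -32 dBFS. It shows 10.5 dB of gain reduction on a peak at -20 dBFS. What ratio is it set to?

Input overshoot = -20 − (-32) = 12 dB.
Output overshoot = 12 − 10.5 = 1.5 dB.
Ratio = input overshoot / output overshoot = 12 / 1.5 = 8.

8:1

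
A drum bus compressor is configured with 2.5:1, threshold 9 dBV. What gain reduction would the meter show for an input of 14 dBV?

The signal is 5 dB above threshold.
At 2.5:1, output sits 5/2.5 = 2 dB above threshold.
GR = overshoot in − overshoot out = 5 − 2 = 3 dB.

3 dB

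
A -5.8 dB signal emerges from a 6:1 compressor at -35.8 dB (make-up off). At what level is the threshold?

-41.8 dB

Gain reduction = -5.8 − (-35.8) = 30 dB; output overshoot = GR / (R − 1) = 30 / 5 = 6 dB.
Threshold = output − output overshoot = -35.8 − 6 = -41.8 dB.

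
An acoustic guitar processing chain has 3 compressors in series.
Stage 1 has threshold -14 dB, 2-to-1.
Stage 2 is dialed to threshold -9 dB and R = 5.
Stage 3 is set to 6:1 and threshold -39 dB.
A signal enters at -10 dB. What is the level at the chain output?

-34.5 dB

Stage 1: 4 dB above -14 dB, reduced 2:1 to 2 dB above → -12 dB.
Stage 2: -12 dB ≤ -9 dB, so stage 2 doesn't engage; output -12 dB.
Stage 3: overshoot 27 dB → 27/6 = 4.5 dB → -34.5 dB.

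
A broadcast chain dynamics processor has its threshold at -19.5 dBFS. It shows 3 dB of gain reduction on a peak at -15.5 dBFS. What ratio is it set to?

4:1

Input overshoot = -15.5 − (-19.5) = 4 dB.
Output overshoot = 4 − 3 = 1 dB.
Ratio = input overshoot / output overshoot = 4 / 1 = 4.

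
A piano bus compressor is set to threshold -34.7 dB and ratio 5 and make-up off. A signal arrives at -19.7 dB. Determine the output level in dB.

-31.7 dB

The input is 15 dB above the -34.7 dB threshold.
The 15 dB excess becomes 3 dB after 5:1 reduction.
So the level is -34.7 + 3 = -31.7 dB.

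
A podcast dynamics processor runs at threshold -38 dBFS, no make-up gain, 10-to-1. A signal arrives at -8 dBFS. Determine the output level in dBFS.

Overshoot: -8 − (-38) = 30 dB.
At 10:1 the overshoot is divided by 10, leaving 3 dB above threshold.
So the level is -38 + 3 = -35 dBFS.

-35 dBFS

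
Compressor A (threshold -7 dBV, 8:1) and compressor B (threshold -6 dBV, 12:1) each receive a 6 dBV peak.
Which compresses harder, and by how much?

A: overshoot 13 dB → output overshoot 1.625 dB → GR 11.375 dB.
B: overshoot 12 dB → output overshoot 1 dB → GR 11 dB.
Difference: 0.375 dB in favour of A.

A, by 0.375 dB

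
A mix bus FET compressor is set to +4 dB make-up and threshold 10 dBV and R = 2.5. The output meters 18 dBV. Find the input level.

20 dBV

Remove make-up: 18 − 4 = 14 dBV.
That's 4 dB above the 10 dBV threshold.
Input overshoot = R × output overshoot = 10 dB → input = 10 + 10 = 20 dBV.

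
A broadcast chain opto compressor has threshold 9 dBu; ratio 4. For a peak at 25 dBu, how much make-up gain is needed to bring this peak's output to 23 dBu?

Overshoot 16 dB → 16/4 = 4 dB after compression, so the compressed level is 9 + 4 = 13 dBu.
Make-up = target − compressed = 23 − 13 = 10 dB.

10 dB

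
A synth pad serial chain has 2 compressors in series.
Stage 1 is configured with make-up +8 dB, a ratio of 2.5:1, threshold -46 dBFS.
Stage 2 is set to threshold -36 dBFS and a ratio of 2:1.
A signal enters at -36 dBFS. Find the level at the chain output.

-35 dBFS

Stage 1: 10 dB above -46 dBFS, reduced 2.5:1 to 4 dB above → -42 dBFS; +8 dB make-up → -34 dBFS.
Stage 2: -34 dBFS is 2 dB over -36 dBFS; at 2:1 that becomes 1 dB over, giving -35 dBFS.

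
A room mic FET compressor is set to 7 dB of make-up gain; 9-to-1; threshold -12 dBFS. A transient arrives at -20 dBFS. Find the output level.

-13 dBFS

-20 dBFS is 8 dB below the -12 dBFS threshold, so no gain reduction is applied.
Make-up gain adds 7 dB: -20 + 7 = -13 dBFS.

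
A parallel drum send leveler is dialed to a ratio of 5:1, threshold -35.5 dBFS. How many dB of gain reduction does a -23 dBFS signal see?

10 dB

-23 dBFS exceeds the threshold by 12.5 dB.
After 5:1 compression the overshoot becomes 12.5/5 = 2.5 dB.
Gain reduction = 12.5 − 2.5 = 10 dB.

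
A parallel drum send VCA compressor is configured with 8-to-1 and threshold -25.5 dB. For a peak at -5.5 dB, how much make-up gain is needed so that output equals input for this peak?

17.5 dB

Without make-up, output = threshold + overshoot/8 = -25.5 + 2.5 = -23 dB.
Gap to target: 17.5 dB.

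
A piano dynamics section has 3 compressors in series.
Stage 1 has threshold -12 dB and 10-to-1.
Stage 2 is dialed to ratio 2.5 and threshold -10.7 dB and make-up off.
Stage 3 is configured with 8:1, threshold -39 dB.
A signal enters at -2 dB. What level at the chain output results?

Stage 1: overshoot 10 dB → 10/10 = 1 dB → -11 dB.
Stage 2: -11 dB ≤ -10.7 dB, so stage 2 doesn't engage; output -11 dB.
Stage 3: 28 dB above -39 dB, reduced 8:1 to 3.5 dB above → -35.5 dB.

-35.5 dB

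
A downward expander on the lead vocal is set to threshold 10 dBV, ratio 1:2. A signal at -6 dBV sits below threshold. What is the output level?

The input is 16 dB below the 10 dBV threshold.
A 1:2 expander multiplies undershoot by 2: 16 × 2 = 32 dB below threshold.
Output = 10 − 32 = -22 dBV.

-22 dBV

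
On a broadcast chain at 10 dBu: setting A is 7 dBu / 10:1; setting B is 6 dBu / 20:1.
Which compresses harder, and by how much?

B, by 1.1 dB

A: GR = 3 − 3/10 = 2.7 dB.
B: GR = 4 − 4/20 = 3.8 dB.
B reduces 1.1 dB more.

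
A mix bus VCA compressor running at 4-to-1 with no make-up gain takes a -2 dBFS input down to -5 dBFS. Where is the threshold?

Gain reduction = -2 − (-5) = 3 dB; output overshoot = GR / (R − 1) = 3 / 3 = 1 dB.
Threshold = output − output overshoot = -5 − 1 = -6 dBFS.

-6 dBFS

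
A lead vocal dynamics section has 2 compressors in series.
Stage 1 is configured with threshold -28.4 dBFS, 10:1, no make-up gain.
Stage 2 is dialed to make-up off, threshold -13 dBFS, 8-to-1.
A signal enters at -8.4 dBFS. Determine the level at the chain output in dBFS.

-26.4 dBFS

Stage 1: overshoot 20 dB → 20/10 = 2 dB → -26.4 dBFS.
Stage 2: -26.4 dBFS ≤ -13 dBFS, so stage 2 doesn't engage; output -26.4 dBFS.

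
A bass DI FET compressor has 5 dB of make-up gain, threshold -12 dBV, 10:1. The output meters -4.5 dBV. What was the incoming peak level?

Remove make-up: -4.5 − 5 = -9.5 dBV.
Post-compression overshoot = -9.5 − (-12) = 2.5 dB.
Undo the ratio: input overshoot = 2.5 × 10 = 25 dB, giving input = 13 dBV.

13 dBV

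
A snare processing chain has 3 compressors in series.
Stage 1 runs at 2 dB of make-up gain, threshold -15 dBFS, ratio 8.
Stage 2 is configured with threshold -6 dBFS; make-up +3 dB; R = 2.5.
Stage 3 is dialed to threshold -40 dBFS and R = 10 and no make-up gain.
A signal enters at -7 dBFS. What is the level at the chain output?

Stage 1: overshoot 8 dB → 8/8 = 1 dB → -14 dBFS; +2 dB make-up → -12 dBFS.
Stage 2: -12 dBFS ≤ -6 dBFS, so stage 2 doesn't engage; make-up brings it to -9 dBFS.
Stage 3: -9 dBFS is 31 dB over -40 dBFS; at 10:1 that becomes 3.1 dB over, giving -36.9 dBFS.

-36.9 dBFS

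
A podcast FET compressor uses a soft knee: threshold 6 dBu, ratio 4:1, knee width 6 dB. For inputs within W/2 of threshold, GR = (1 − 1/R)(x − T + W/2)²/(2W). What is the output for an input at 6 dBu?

x − T + W/2 = 6 − 6 + 3 = 3.
GR = (1 − 1/4) × 3² / 12 = 0.75 × 9 / 12 = 0.5625 dB.
Output = 6 − 0.5625 = 5.4375 dBu.

5.4375 dBu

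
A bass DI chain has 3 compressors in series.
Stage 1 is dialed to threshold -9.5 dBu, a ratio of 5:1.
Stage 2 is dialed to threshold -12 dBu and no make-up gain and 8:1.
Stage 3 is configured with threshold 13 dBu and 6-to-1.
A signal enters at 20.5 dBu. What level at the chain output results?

Stage 1: 20.5 dBu is 30 dB over -9.5 dBu; at 5:1 that becomes 6 dB over, giving -3.5 dBu.
Stage 2: -3.5 dBu is 8.5 dB over -12 dBu; at 8:1 that becomes 1.0625 dB over, giving -10.9375 dBu.
Stage 3: -10.9375 dBu is at or below the 13 dBu threshold — no compression; output -10.9375 dBu.

-10.9375 dBu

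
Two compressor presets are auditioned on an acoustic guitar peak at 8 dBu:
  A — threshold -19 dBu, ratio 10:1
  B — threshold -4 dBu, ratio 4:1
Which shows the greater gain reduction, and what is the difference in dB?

A, by 15.3 dB

A: overshoot 27 dB → output overshoot 2.7 dB → GR 24.3 dB.
B: overshoot 12 dB → output overshoot 3 dB → GR 9 dB.
A reduces 15.3 dB more.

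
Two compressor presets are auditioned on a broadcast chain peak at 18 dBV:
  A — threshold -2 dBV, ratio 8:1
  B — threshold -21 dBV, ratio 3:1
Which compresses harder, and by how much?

B, by 8.5 dB

A: overshoot 20 dB → output overshoot 2.5 dB → GR 17.5 dB.
B: overshoot 39 dB → output overshoot 13 dB → GR 26 dB.
B reduces 8.5 dB more.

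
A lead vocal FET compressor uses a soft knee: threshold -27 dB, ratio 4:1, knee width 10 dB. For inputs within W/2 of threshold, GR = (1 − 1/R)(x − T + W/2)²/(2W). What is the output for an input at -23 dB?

-26.0375 dB

x − T + W/2 = -23 − (-27) + 5 = 9.
GR = (1 − 1/4) × 9² / 20 = 0.75 × 81 / 20 = 3.0375 dB.
Output = -23 − 3.0375 = -26.0375 dB.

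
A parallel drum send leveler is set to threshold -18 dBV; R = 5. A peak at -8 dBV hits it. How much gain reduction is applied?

The signal is 10 dB above threshold.
At 5:1, output sits 10/5 = 2 dB above threshold.
Gain reduction = 10 − 2 = 8 dB.

8 dB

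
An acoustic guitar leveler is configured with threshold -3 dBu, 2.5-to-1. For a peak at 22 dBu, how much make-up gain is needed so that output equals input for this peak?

15 dB

Without make-up, output = threshold + overshoot/2.5 = -3 + 10 = 7 dBu.
Gap to target: 15 dB.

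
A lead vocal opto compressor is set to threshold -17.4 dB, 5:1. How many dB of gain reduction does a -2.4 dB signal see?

12 dB

Overshoot = -2.4 − (-17.4) = 15 dB.
At 5:1, output sits 15/5 = 3 dB above threshold.
Gain reduction = 15 − 3 = 12 dB.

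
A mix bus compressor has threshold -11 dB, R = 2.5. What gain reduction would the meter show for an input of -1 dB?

6 dB

The signal is 10 dB above threshold.
A 2.5:1 ratio leaves 4 dB of that excess.
So the signal is attenuated by 10 − 4 = 6 dB.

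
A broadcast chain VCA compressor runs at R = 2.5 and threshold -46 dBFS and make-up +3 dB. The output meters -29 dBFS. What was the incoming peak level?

-11 dBFS

Stripping the +3 dB make-up gives -32 dBFS at the gain stage.
The compressed level sits -32 − (-46) = 14 dB over threshold.
Undo the ratio: input overshoot = 14 × 2.5 = 35 dB, giving input = -11 dBFS.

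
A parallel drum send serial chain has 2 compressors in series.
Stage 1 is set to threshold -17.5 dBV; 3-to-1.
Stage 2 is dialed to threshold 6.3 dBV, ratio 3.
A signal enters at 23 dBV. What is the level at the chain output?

-4 dBV

Stage 1: overshoot 40.5 dB → 40.5/3 = 13.5 dB → -4 dBV.
Stage 2: below threshold (-4 ≤ 6.3); passes unchanged; output -4 dBV.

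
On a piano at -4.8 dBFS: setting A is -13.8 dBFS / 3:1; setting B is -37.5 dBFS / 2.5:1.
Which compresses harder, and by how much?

A: 9 dB over, compressed to 3 dB over, so 6 dB of GR.
B: 32.7 dB over, compressed to 13.08 dB over, so 19.62 dB of GR.
B applies 13.62 dB more gain reduction.

B, by 13.62 dB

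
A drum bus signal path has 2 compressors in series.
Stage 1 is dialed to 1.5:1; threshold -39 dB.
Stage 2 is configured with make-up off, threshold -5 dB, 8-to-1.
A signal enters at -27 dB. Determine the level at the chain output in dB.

-31 dB

Stage 1: 12 dB above -39 dB, reduced 1.5:1 to 8 dB above → -31 dB.
Stage 2: -31 dB is at or below the -5 dB threshold — no compression; output -31 dB.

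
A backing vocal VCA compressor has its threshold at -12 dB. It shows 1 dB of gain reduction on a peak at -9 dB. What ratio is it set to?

1.5:1

Input overshoot = -9 − (-12) = 3 dB.
Output overshoot = 3 − 1 = 2 dB.
Ratio = input overshoot / output overshoot = 3 / 2 = 1.5.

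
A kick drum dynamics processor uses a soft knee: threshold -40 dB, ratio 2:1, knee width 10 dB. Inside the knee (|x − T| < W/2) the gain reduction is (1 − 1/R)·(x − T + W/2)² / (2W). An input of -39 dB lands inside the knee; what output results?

-39.9 dB

x − T + W/2 = -39 − (-40) + 5 = 6.
GR = (1 − 1/2) × 6² / 20 = 0.5 × 36 / 20 = 0.9 dB.
Output = -39 − 0.9 = -39.9 dB.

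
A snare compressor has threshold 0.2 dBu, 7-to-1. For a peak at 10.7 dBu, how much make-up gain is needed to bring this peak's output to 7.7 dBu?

The peak compresses to 0.2 + 10.5/7 = 1.7 dBu.
To reach 7.7 dBu requires 7.7 − 1.7 = 6 dB of make-up.

6 dB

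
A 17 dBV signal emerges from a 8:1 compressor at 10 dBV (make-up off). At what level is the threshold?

Input is 8 dB above T (since output overshoot × R = input overshoot: (10 − T)·8 = 17 − T gives T = 9 dBV).
Check: 9 + (17 − 9)/8 = 9 + 1 = 10 dBV. ✓

9 dBV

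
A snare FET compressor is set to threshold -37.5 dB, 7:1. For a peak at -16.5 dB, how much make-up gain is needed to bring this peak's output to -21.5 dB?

Overshoot 21 dB → 21/7 = 3 dB after compression, so the compressed level is -37.5 + 3 = -34.5 dB.
Make-up = target − compressed = -21.5 − (-34.5) = 13 dB.

13 dB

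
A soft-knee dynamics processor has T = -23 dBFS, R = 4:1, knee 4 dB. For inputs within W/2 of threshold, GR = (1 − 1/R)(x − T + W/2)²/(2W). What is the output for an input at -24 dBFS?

x − T + W/2 = -24 − (-23) + 2 = 1.
GR = (1 − 1/4) × 1² / 8 = 0.75 × 1 / 8 = 0.09375 dB.
Output = -24 − 0.09375 = -24.09375 dBFS.

-24.09375 dBFS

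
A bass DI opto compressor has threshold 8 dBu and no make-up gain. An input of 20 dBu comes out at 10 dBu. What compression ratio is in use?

Input overshoot = 20 − 8 = 12 dB; output overshoot = 10 − 8 = 2 dB.
Ratio = 12 / 2 = 6.

6:1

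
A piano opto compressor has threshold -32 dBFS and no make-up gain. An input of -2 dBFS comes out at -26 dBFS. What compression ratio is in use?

5:1

Input overshoot = -2 − (-32) = 30 dB; output overshoot = -26 − (-32) = 6 dB.
Ratio = 30 / 6 = 5.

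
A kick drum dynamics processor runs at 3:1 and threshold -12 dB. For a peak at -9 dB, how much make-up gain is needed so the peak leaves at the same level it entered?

2 dB

The peak compresses to -12 + 3/3 = -11 dB.
To reach -9 dB requires -9 − (-11) = 2 dB of make-up.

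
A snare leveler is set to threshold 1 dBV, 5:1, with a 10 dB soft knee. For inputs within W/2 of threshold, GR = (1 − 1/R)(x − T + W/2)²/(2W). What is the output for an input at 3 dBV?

1.04 dBV

x − T + W/2 = 3 − 1 + 5 = 7.
GR = (1 − 1/5) × 7² / 20 = 0.8 × 49 / 20 = 1.96 dB.
Output = 3 − 1.96 = 1.04 dBV.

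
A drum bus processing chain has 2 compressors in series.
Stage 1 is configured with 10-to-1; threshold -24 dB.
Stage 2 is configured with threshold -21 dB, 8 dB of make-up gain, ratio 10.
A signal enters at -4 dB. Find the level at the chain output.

-14 dB

Stage 1: 20 dB above -24 dB, reduced 10:1 to 2 dB above → -22 dB.
Stage 2: -22 dB ≤ -21 dB, so stage 2 doesn't engage; make-up brings it to -14 dB.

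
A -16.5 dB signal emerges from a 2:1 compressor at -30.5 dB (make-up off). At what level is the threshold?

Gain reduction = -16.5 − (-30.5) = 14 dB; output overshoot = GR / (R − 1) = 14 / 1 = 14 dB.
Threshold = output − output overshoot = -30.5 − 14 = -44.5 dB.

-44.5 dB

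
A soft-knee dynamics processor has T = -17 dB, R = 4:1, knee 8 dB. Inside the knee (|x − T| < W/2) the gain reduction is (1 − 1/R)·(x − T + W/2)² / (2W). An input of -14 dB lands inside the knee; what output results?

x − T + W/2 = -14 − (-17) + 4 = 7.
GR = (1 − 1/4) × 7² / 16 = 0.75 × 49 / 16 = 2.296875 dB.
Output = -14 − 2.296875 = -16.296875 dB.

-16.296875 dB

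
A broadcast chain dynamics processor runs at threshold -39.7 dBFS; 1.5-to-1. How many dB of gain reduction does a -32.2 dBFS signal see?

2.5 dB

-32.2 dBFS exceeds the threshold by 7.5 dB.
At 1.5:1, output sits 7.5/1.5 = 5 dB above threshold.
Gain reduction = 7.5 − 5 = 2.5 dB.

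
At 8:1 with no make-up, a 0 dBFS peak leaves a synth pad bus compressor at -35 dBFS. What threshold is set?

Input is 40 dB above T (since output overshoot × R = input overshoot: (-35 − T)·8 = 0 − T gives T = -40 dBFS).
Check: -40 + (0 − (-40))/8 = -40 + 5 = -35 dBFS. ✓

-40 dBFS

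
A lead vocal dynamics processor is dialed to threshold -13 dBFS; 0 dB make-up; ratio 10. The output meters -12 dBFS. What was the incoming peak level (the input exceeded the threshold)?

-3 dBFS

That's 1 dB above the -13 dBFS threshold.
Before 10:1 compression the overshoot was 1 × 10 = 10 dB, so input = -13 + 10 = -3 dBFS.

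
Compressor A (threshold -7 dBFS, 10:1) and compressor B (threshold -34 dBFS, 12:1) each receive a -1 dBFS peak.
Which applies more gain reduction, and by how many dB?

A: 6 dB over, compressed to 0.6 dB over, so 5.4 dB of GR.
B: 33 dB over, compressed to 2.75 dB over, so 30.25 dB of GR.
B reduces 24.85 dB more.

B, by 24.85 dB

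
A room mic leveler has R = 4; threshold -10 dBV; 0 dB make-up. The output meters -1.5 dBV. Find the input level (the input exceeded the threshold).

24 dBV

That's 8.5 dB above the -10 dBV threshold.
Input overshoot = R × output overshoot = 34 dB → input = -10 + 34 = 24 dBV.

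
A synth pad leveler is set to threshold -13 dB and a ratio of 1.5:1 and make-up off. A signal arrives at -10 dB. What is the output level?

-10 dB sits 3 dB over threshold.
1.5:1 compression reduces that to 3/1.5 = 2 dB over.
That puts the output at -11 dB.

-11 dB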